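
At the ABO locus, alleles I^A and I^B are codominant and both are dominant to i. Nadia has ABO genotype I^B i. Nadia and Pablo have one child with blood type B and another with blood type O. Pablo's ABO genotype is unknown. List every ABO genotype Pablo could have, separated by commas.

For each candidate genotype of Pablo, check whether crossing it with I^B i can produce every observed child phenotype.
  I^A I^A → possible child types {A, AB} ✗
  I^A I^B → possible child types {A, B, AB} ✗
  I^A i → possible child types {O, A, B, AB} ✓
  I^B I^B → possible child types {B} ✗
  I^B i → possible child types {O, B} ✓
  i i → possible child types {O, B} ✓

I^A i, I^B i, i i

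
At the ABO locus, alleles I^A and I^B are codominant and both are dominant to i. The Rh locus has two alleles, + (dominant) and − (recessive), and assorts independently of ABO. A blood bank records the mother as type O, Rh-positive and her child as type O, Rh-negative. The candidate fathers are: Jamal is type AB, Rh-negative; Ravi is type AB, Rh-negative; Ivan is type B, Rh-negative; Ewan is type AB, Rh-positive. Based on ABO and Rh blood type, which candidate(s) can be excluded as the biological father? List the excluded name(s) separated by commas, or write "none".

A candidate is excluded only if no genotype consistent with his phenotype could produce a type O, Rh-negative child with a type O, Rh-positive mother.
Jamal (type AB, Rh-): no genotype consistent with that phenotype can produce a type-O Rh- child with a type-O mother.
Ravi (type AB, Rh-): no genotype consistent with that phenotype can produce a type-O Rh- child with a type-O mother.
Ewan (type AB, Rh+): no genotype consistent with that phenotype can produce a type-O Rh- child with a type-O mother.

Jamal, Ravi, Ewan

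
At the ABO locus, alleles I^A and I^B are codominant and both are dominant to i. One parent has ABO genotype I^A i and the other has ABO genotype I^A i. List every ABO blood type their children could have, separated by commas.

O, A

Gametes from I^A i × I^A i give offspring ABO genotypes I^A I^A, I^A i, i i, i.e. phenotypes O, A.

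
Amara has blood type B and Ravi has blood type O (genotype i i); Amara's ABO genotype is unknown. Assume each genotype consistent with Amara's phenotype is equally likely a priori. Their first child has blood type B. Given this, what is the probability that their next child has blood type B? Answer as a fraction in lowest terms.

Possible genotypes: Amara ∈ {I^B I^B, I^B i}; Ravi ∈ {i i}.
Weight each parental genotype pair by prior × P(type-B child):
  I^B I^B × i i: posterior weight 2/3; P(next child type B) = 1.
  I^B i × i i: posterior weight 1/3; P(next child type B) = 1/2.
Weighted sum = 5/6.

5/6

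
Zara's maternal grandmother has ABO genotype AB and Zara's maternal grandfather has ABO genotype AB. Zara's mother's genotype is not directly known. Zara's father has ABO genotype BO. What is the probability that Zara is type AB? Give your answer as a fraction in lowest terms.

Zara's mother's ABO genotype from AB × AB: 1/4 AA, 1/2 AB, 1/4 BB.
Crossing each possibility with the father BO and summing P(type AB): 1/4·1/2 + 1/2·1/4 + 1/4·0 = 1/4.

1/4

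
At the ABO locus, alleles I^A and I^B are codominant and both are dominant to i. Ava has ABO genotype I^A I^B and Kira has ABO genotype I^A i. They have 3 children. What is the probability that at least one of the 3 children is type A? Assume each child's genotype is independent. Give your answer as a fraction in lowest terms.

ABO cross I^A I^B × I^A i → 1/2 A, 1/4 B, 1/4 AB.
So P(type A) = 1/2 per child.
P(none) = (1/2)^3 = 1/8; P(at least one) = 1 − 1/8 = 7/8.

7/8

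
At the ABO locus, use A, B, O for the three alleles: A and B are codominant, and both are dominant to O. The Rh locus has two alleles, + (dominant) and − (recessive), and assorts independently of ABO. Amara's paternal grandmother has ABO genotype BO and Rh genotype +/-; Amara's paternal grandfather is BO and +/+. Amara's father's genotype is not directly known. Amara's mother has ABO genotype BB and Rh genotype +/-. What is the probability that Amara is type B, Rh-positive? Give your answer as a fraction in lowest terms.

7/8

Amara's father's ABO genotype from BO × BO: 1/4 BB, 1/2 BO, 1/4 OO.
Crossing each possibility with the mother BB and summing P(type B): 1/4·1 + 1/2·1 + 1/4·1 = 1.
Similarly for Rh via the father's Rh distribution: P(Rh+) = 7/8.
Independent loci: 1 × 7/8 = 7/8.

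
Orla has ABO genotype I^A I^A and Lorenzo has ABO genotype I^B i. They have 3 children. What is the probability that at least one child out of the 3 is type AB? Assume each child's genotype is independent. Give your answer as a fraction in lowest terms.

ABO cross I^A I^A × I^B i → 1/2 A, 1/2 AB.
So P(type AB) = 1/2 per child.
P(none) = (1/2)^3 = 1/8; P(at least one) = 1 − 1/8 = 7/8.

7/8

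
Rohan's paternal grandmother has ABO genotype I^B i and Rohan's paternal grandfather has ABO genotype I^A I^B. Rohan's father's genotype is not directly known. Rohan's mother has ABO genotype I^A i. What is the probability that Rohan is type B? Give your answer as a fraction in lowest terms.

1/4

Rohan's father's ABO genotype from I^B i × I^A I^B: 1/4 I^A I^B, 1/4 I^A i, 1/4 I^B I^B, 1/4 I^B i.
Crossing each possibility with the mother I^A i and summing P(type B): 1/4·1/4 + 1/4·0 + 1/4·1/2 + 1/4·1/4 = 1/4.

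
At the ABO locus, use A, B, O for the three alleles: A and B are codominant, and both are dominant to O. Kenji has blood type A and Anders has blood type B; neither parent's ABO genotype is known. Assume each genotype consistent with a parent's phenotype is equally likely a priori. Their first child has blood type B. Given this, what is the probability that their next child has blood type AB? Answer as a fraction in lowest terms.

5/12

Possible genotypes: Kenji ∈ {AA, AO}; Anders ∈ {BB, BO}.
Weight each parental genotype pair by prior × P(type-B child):
  AO × BB: posterior weight 2/3; P(next child type AB) = 1/2.
  AO × BO: posterior weight 1/3; P(next child type AB) = 1/4.
Weighted sum = 5/12.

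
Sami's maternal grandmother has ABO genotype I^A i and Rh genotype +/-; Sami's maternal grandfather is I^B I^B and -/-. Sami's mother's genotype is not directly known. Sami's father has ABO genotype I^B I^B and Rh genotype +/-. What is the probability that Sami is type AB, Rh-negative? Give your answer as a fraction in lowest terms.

3/32

Sami's mother's ABO genotype from I^A i × I^B I^B: 1/2 I^A I^B, 1/2 I^B i.
Crossing each possibility with the father I^B I^B and summing P(type AB): 1/2·1/2 + 1/2·0 = 1/4.
Similarly for Rh via the mother's Rh distribution: P(Rh-) = 3/8.
Independent loci: 1/4 × 3/8 = 3/32.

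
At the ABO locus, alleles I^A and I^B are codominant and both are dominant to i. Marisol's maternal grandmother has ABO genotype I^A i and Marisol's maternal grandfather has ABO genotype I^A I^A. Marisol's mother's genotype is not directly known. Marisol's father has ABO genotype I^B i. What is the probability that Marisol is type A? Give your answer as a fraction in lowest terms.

Marisol's mother's ABO genotype from I^A i × I^A I^A: 1/2 I^A I^A, 1/2 I^A i.
Crossing each possibility with the father I^B i and summing P(type A): 1/2·1/2 + 1/2·1/4 = 3/8.

3/8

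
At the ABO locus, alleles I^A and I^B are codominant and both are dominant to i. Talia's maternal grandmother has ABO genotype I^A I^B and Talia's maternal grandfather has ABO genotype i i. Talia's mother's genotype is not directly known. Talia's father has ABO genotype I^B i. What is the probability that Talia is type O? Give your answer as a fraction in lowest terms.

Talia's mother's ABO genotype from I^A I^B × i i: 1/2 I^A i, 1/2 I^B i.
Crossing each possibility with the father I^B i and summing P(type O): 1/2·1/4 + 1/2·1/4 = 1/4.

1/4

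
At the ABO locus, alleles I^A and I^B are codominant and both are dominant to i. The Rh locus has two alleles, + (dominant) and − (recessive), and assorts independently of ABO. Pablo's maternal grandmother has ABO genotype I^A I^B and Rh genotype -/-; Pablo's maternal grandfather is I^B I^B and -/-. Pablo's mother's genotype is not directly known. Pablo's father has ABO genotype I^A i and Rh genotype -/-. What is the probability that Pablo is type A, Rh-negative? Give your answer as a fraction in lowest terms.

Pablo's mother's ABO genotype from I^A I^B × I^B I^B: 1/2 I^A I^B, 1/2 I^B I^B.
Crossing each possibility with the father I^A i and summing P(type A): 1/2·1/2 + 1/2·0 = 1/4.
Similarly for Rh via the mother's Rh distribution: P(Rh-) = 1.
Independent loci: 1/4 × 1 = 1/4.

1/4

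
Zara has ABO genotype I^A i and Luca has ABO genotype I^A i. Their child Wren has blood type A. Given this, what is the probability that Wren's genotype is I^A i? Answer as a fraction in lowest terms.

Cross I^A i × I^A i → 1/4 I^A I^A, 1/2 I^A i, 1/4 i i.
Type-A genotypes among offspring: I^A I^A (1/4), I^A i (1/2); total 3/4.
P(I^A i | type A) = (1/2) / (3/4) = 2/3.

2/3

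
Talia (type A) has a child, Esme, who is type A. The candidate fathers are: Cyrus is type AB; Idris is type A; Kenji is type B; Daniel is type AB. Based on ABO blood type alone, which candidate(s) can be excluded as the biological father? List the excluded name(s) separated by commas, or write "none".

A candidate is excluded only if no genotype consistent with his phenotype could produce a type A child with a type A mother.
Every candidate has at least one consistent genotype combination, so none can be excluded.

none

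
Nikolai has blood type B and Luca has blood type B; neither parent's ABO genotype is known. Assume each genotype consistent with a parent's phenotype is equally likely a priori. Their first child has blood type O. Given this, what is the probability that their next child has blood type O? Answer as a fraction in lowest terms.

Possible genotypes: Nikolai ∈ {I^B I^B, I^B i}; Luca ∈ {I^B I^B, I^B i}.
Weight each parental genotype pair by prior × P(type-O child):
  I^B i × I^B i: posterior weight 1; P(next child type O) = 1/4.
Weighted sum = 1/4.

1/4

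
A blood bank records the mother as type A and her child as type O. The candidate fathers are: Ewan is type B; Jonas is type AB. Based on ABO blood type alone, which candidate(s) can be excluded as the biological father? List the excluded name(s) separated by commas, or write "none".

A candidate is excluded only if no genotype consistent with his phenotype could produce a type O child with a type A mother.
Jonas (type AB): no genotype consistent with that phenotype can produce a type-O child with a type-A mother.

Jonas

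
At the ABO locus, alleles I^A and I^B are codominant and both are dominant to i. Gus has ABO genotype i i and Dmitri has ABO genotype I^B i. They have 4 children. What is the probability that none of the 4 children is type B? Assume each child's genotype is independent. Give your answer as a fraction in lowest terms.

1/16

ABO cross i i × I^B i → 1/2 O, 1/2 B.
So P(type B) = 1/2 per child.
P(not type B) = 1/2 for one child; (1/2)^4 = 1/16.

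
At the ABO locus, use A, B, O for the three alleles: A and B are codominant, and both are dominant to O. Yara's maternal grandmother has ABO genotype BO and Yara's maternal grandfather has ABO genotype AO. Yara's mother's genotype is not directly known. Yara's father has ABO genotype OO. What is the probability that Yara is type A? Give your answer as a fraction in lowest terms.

1/4

Yara's mother's ABO genotype from BO × AO: 1/4 AB, 1/4 AO, 1/4 BO, 1/4 OO.
Crossing each possibility with the father OO and summing P(type A): 1/4·1/2 + 1/4·1/2 + 1/4·0 + 1/4·0 = 1/4.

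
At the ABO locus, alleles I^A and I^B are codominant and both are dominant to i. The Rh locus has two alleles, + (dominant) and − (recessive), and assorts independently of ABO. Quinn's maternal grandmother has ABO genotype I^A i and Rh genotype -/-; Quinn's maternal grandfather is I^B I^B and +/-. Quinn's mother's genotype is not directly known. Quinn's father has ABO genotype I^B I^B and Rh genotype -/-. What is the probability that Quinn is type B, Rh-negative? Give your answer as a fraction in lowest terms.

Quinn's mother's ABO genotype from I^A i × I^B I^B: 1/2 I^A I^B, 1/2 I^B i.
Crossing each possibility with the father I^B I^B and summing P(type B): 1/2·1/2 + 1/2·1 = 3/4.
Similarly for Rh via the mother's Rh distribution: P(Rh-) = 3/4.
Independent loci: 3/4 × 3/4 = 9/16.

9/16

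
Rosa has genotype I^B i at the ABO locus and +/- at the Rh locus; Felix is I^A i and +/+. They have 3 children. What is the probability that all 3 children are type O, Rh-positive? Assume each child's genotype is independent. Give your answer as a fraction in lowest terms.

1/64

ABO cross I^B i × I^A i → 1/4 O, 1/4 A, 1/4 B, 1/4 AB.
Rh cross +/- × +/+ → 1 Rh+; so P(type O, Rh-positive) = 1/4 × 1 = 1/4 per child.
All 3 independent: (1/4)^3 = 1/64.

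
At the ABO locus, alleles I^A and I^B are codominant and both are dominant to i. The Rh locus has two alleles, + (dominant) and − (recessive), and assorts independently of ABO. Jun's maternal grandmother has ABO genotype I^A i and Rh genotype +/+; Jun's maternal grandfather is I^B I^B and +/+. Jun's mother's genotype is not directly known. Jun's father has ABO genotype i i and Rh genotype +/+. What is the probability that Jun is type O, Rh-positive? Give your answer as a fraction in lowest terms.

Jun's mother's ABO genotype from I^A i × I^B I^B: 1/2 I^A I^B, 1/2 I^B i.
Crossing each possibility with the father i i and summing P(type O): 1/2·0 + 1/2·1/2 = 1/4.
Similarly for Rh via the mother's Rh distribution: P(Rh+) = 1.
Independent loci: 1/4 × 1 = 1/4.

1/4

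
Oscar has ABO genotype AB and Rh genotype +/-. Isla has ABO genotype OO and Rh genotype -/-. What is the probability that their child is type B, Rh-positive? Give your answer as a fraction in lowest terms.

ABO cross AB × OO → offspring phenotypes: 1/2 A, 1/2 B.
Rh cross +/- × -/- → 1/2 Rh+, 1/2 Rh-.
Independent loci: P(type B, Rh-positive) = 1/2 × 1/2 = 1/4.

1/4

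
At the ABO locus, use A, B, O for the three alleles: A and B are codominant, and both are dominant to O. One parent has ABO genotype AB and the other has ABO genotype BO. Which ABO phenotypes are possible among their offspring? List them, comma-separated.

Gametes from AB × BO give offspring ABO genotypes AB, AO, BB, BO, i.e. phenotypes A, B, AB.

A, B, AB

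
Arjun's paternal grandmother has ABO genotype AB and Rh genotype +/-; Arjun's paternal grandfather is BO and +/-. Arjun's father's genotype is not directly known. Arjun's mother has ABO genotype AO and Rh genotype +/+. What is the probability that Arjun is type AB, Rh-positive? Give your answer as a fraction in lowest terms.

1/4

Arjun's father's ABO genotype from AB × BO: 1/4 AB, 1/4 AO, 1/4 BB, 1/4 BO.
Crossing each possibility with the mother AO and summing P(type AB): 1/4·1/4 + 1/4·0 + 1/4·1/2 + 1/4·1/4 = 1/4.
Similarly for Rh via the father's Rh distribution: P(Rh+) = 1.
Independent loci: 1/4 × 1 = 1/4.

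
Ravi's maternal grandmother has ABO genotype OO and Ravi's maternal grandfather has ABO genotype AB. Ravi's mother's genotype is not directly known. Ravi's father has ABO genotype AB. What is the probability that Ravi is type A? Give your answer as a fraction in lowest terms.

Ravi's mother's ABO genotype from OO × AB: 1/2 AO, 1/2 BO.
Crossing each possibility with the father AB and summing P(type A): 1/2·1/2 + 1/2·1/4 = 3/8.

3/8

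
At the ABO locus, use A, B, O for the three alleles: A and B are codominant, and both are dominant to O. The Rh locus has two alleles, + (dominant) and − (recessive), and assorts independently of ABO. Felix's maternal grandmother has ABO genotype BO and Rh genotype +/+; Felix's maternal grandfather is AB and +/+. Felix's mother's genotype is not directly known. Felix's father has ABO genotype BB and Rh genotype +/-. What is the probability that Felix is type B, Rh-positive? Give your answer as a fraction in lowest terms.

3/4

Felix's mother's ABO genotype from BO × AB: 1/4 AB, 1/4 AO, 1/4 BB, 1/4 BO.
Crossing each possibility with the father BB and summing P(type B): 1/4·1/2 + 1/4·1/2 + 1/4·1 + 1/4·1 = 3/4.
Similarly for Rh via the mother's Rh distribution: P(Rh+) = 1.
Independent loci: 3/4 × 1 = 3/4.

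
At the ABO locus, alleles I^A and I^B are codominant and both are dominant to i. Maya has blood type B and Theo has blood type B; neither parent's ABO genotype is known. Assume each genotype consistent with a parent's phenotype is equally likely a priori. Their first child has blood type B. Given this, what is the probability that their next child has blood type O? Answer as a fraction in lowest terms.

1/20

Possible genotypes: Maya ∈ {I^B I^B, I^B i}; Theo ∈ {I^B I^B, I^B i}.
Weight each parental genotype pair by prior × P(type-B child):
  I^B I^B × I^B I^B: posterior weight 4/15; P(next child type O) = 0.
  I^B I^B × I^B i: posterior weight 4/15; P(next child type O) = 0.
  I^B i × I^B I^B: posterior weight 4/15; P(next child type O) = 0.
  I^B i × I^B i: posterior weight 1/5; P(next child type O) = 1/4.
Weighted sum = 1/20.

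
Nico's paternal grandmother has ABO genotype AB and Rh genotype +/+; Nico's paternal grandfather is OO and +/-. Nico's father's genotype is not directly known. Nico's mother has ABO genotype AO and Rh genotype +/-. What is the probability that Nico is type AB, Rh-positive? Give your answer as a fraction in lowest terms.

7/64

Nico's father's ABO genotype from AB × OO: 1/2 AO, 1/2 BO.
Crossing each possibility with the mother AO and summing P(type AB): 1/2·0 + 1/2·1/4 = 1/8.
Similarly for Rh via the father's Rh distribution: P(Rh+) = 7/8.
Independent loci: 1/8 × 7/8 = 7/64.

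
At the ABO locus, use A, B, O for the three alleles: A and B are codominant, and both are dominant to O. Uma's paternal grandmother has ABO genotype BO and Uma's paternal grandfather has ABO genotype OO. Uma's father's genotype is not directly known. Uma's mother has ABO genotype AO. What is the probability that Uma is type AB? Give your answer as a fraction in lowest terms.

1/8

Uma's father's ABO genotype from BO × OO: 1/2 BO, 1/2 OO.
Crossing each possibility with the mother AO and summing P(type AB): 1/2·1/4 + 1/2·0 = 1/8.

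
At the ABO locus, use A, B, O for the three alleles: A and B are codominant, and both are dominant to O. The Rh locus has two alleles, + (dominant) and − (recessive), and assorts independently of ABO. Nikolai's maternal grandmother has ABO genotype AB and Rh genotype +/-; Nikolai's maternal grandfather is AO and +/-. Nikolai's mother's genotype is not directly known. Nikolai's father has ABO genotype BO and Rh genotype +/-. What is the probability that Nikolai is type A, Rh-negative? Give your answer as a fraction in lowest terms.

Nikolai's mother's ABO genotype from AB × AO: 1/4 AA, 1/4 AB, 1/4 AO, 1/4 BO.
Crossing each possibility with the father BO and summing P(type A): 1/4·1/2 + 1/4·1/4 + 1/4·1/4 + 1/4·0 = 1/4.
Similarly for Rh via the mother's Rh distribution: P(Rh-) = 1/4.
Independent loci: 1/4 × 1/4 = 1/16.

1/16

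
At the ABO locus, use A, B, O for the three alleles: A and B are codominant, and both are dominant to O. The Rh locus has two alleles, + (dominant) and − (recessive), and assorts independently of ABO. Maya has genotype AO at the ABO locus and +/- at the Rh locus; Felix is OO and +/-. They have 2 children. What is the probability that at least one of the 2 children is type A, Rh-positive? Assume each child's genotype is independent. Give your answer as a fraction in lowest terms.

ABO cross AO × OO → 1/2 O, 1/2 A.
Rh cross +/- × +/- → 3/4 Rh+, 1/4 Rh-; so P(type A, Rh-positive) = 1/2 × 3/4 = 3/8 per child.
P(none) = (5/8)^2 = 25/64; P(at least one) = 1 − 25/64 = 39/64.

39/64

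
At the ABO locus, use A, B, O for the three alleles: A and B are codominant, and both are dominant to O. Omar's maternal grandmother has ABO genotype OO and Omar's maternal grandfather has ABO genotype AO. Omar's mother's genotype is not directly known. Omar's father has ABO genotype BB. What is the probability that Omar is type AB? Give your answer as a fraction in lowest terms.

1/4

Omar's mother's ABO genotype from OO × AO: 1/2 AO, 1/2 OO.
Crossing each possibility with the father BB and summing P(type AB): 1/2·1/2 + 1/2·0 = 1/4.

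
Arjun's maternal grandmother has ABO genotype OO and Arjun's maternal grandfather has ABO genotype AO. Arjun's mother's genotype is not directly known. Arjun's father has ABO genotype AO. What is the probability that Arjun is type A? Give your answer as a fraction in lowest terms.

5/8

Arjun's mother's ABO genotype from OO × AO: 1/2 AO, 1/2 OO.
Crossing each possibility with the father AO and summing P(type A): 1/2·3/4 + 1/2·1/2 = 5/8.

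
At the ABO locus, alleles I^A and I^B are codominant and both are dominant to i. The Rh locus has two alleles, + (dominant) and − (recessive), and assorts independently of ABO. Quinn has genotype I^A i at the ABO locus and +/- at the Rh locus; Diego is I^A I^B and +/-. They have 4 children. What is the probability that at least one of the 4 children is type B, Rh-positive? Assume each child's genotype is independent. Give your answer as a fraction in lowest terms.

36975/65536

ABO cross I^A i × I^A I^B → 1/2 A, 1/4 B, 1/4 AB.
Rh cross +/- × +/- → 3/4 Rh+, 1/4 Rh-; so P(type B, Rh-positive) = 1/4 × 3/4 = 3/16 per child.
P(none) = (13/16)^4 = 28561/65536; P(at least one) = 1 − 28561/65536 = 36975/65536.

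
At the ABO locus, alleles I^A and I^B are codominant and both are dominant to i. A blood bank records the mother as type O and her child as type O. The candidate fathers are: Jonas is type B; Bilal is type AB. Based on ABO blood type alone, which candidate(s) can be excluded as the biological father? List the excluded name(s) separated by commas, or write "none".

A candidate is excluded only if no genotype consistent with his phenotype could produce a type O child with a type O mother.
Bilal (type AB): no genotype consistent with that phenotype can produce a type-O child with a type-O mother.

Bilal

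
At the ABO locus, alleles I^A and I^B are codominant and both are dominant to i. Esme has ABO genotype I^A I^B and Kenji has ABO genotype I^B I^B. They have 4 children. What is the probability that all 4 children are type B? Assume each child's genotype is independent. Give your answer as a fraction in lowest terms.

1/16

ABO cross I^A I^B × I^B I^B → 1/2 B, 1/2 AB.
So P(type B) = 1/2 per child.
All 4 independent: (1/2)^4 = 1/16.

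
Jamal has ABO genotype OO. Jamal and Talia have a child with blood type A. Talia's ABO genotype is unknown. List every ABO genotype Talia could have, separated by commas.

For each candidate genotype of Talia, check whether crossing it with OO can produce every observed child phenotype.
  AA → possible child types {A} ✓
  AB → possible child types {A, B} ✓
  AO → possible child types {O, A} ✓
  BB → possible child types {B} ✗
  BO → possible child types {O, B} ✗
  OO → possible child types {O} ✗

AA, AB, AO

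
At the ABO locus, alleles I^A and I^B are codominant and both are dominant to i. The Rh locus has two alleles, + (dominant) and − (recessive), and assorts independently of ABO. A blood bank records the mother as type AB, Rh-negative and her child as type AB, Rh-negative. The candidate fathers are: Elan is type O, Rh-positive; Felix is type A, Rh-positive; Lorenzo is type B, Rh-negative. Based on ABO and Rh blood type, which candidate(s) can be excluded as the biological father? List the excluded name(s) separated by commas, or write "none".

Elan

A candidate is excluded only if no genotype consistent with his phenotype could produce a type AB, Rh-negative child with a type AB, Rh-negative mother.
Elan (type O, Rh+): no genotype consistent with that phenotype can produce a type-AB Rh- child with a type-AB mother.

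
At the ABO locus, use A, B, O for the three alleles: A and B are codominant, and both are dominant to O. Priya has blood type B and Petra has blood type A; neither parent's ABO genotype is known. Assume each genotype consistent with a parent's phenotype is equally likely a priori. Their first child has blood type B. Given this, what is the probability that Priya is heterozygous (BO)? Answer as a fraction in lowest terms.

1/3

Possible genotypes: Priya ∈ {BB, BO}; Petra ∈ {AA, AO}.
Weight each parental genotype pair by prior × P(type-B child):
  BB × AO: posterior weight 2/3.
  BO × AO: posterior weight 1/3.
Sum the posterior weight over pairs where Priya is BO: 1/3.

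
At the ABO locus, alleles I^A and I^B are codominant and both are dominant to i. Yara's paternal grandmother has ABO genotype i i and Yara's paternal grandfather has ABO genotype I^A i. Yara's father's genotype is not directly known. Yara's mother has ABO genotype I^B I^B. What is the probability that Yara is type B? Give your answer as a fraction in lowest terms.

Yara's father's ABO genotype from i i × I^A i: 1/2 I^A i, 1/2 i i.
Crossing each possibility with the mother I^B I^B and summing P(type B): 1/2·1/2 + 1/2·1 = 3/4.

3/4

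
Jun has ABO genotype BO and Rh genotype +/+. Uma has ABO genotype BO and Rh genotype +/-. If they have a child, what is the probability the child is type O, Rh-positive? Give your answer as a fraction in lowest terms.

1/4

ABO cross BO × BO → offspring phenotypes: 1/4 O, 3/4 B.
Rh cross +/+ × +/- → 1 Rh+.
Independent loci: P(type O, Rh-positive) = 1/4 × 1 = 1/4.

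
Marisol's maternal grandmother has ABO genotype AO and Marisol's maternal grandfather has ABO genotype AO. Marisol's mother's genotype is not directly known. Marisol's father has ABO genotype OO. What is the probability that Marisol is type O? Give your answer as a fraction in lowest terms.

1/2

Marisol's mother's ABO genotype from AO × AO: 1/4 AA, 1/2 AO, 1/4 OO.
Crossing each possibility with the father OO and summing P(type O): 1/4·0 + 1/2·1/2 + 1/4·1 = 1/2.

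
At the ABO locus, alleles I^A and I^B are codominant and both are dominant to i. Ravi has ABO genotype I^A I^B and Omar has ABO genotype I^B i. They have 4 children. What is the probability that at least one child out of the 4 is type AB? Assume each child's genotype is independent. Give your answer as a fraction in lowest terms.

175/256

ABO cross I^A I^B × I^B i → 1/4 A, 1/2 B, 1/4 AB.
So P(type AB) = 1/4 per child.
P(none) = (3/4)^4 = 81/256; P(at least one) = 1 − 81/256 = 175/256.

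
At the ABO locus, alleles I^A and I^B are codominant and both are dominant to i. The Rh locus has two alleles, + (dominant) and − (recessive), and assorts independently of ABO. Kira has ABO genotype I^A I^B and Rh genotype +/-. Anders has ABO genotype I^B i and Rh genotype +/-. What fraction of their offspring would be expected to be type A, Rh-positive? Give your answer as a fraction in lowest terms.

ABO cross I^A I^B × I^B i → offspring phenotypes: 1/4 A, 1/2 B, 1/4 AB.
Rh cross +/- × +/- → 3/4 Rh+, 1/4 Rh-.
Independent loci: P(type A, Rh-positive) = 1/4 × 3/4 = 3/16.

3/16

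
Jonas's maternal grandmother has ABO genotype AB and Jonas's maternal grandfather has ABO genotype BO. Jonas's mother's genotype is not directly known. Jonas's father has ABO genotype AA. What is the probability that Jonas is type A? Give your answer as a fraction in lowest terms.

1/2

Jonas's mother's ABO genotype from AB × BO: 1/4 AB, 1/4 AO, 1/4 BB, 1/4 BO.
Crossing each possibility with the father AA and summing P(type A): 1/4·1/2 + 1/4·1 + 1/4·0 + 1/4·1/2 = 1/2.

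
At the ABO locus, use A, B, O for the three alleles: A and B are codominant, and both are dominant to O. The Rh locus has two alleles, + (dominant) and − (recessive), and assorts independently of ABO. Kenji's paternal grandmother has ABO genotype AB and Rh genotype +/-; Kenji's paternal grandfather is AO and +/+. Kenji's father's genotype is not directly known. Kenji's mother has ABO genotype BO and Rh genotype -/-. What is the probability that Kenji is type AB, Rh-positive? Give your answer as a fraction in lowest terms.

Kenji's father's ABO genotype from AB × AO: 1/4 AA, 1/4 AB, 1/4 AO, 1/4 BO.
Crossing each possibility with the mother BO and summing P(type AB): 1/4·1/2 + 1/4·1/4 + 1/4·1/4 + 1/4·0 = 1/4.
Similarly for Rh via the father's Rh distribution: P(Rh+) = 3/4.
Independent loci: 1/4 × 3/4 = 3/16.

3/16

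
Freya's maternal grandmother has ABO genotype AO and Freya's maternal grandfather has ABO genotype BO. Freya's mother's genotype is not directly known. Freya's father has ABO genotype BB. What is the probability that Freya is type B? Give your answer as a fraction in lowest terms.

Freya's mother's ABO genotype from AO × BO: 1/4 AB, 1/4 AO, 1/4 BO, 1/4 OO.
Crossing each possibility with the father BB and summing P(type B): 1/4·1/2 + 1/4·1/2 + 1/4·1 + 1/4·1 = 3/4.

3/4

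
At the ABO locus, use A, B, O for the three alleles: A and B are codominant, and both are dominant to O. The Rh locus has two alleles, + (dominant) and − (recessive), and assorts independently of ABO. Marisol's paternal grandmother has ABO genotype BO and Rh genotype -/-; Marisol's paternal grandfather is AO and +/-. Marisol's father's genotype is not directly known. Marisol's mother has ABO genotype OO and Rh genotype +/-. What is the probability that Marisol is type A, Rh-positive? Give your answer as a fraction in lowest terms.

5/32

Marisol's father's ABO genotype from BO × AO: 1/4 AB, 1/4 AO, 1/4 BO, 1/4 OO.
Crossing each possibility with the mother OO and summing P(type A): 1/4·1/2 + 1/4·1/2 + 1/4·0 + 1/4·0 = 1/4.
Similarly for Rh via the father's Rh distribution: P(Rh+) = 5/8.
Independent loci: 1/4 × 5/8 = 5/32.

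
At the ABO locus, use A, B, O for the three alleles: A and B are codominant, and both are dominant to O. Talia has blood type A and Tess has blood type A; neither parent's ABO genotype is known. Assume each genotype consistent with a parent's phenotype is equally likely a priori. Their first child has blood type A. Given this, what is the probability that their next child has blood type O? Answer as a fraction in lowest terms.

1/20

Possible genotypes: Talia ∈ {AA, AO}; Tess ∈ {AA, AO}.
Weight each parental genotype pair by prior × P(type-A child):
  AA × AA: posterior weight 4/15; P(next child type O) = 0.
  AA × AO: posterior weight 4/15; P(next child type O) = 0.
  AO × AA: posterior weight 4/15; P(next child type O) = 0.
  AO × AO: posterior weight 1/5; P(next child type O) = 1/4.
Weighted sum = 1/20.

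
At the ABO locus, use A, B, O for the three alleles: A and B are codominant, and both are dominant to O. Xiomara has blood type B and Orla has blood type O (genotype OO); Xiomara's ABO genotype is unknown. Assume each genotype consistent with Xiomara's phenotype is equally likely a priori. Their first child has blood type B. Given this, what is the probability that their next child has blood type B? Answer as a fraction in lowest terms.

Possible genotypes: Xiomara ∈ {BB, BO}; Orla ∈ {OO}.
Weight each parental genotype pair by prior × P(type-B child):
  BB × OO: posterior weight 2/3; P(next child type B) = 1.
  BO × OO: posterior weight 1/3; P(next child type B) = 1/2.
Weighted sum = 5/6.

5/6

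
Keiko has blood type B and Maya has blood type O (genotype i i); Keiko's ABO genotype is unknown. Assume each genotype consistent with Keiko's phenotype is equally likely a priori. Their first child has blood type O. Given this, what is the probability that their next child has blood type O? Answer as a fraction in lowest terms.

Possible genotypes: Keiko ∈ {I^B I^B, I^B i}; Maya ∈ {i i}.
Weight each parental genotype pair by prior × P(type-O child):
  I^B i × i i: posterior weight 1; P(next child type O) = 1/2.
Weighted sum = 1/2.

1/2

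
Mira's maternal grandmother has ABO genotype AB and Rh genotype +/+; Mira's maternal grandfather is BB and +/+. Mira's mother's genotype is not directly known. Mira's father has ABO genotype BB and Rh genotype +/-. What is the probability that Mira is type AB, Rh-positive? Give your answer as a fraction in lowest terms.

Mira's mother's ABO genotype from AB × BB: 1/2 AB, 1/2 BB.
Crossing each possibility with the father BB and summing P(type AB): 1/2·1/2 + 1/2·0 = 1/4.
Similarly for Rh via the mother's Rh distribution: P(Rh+) = 1.
Independent loci: 1/4 × 1 = 1/4.

1/4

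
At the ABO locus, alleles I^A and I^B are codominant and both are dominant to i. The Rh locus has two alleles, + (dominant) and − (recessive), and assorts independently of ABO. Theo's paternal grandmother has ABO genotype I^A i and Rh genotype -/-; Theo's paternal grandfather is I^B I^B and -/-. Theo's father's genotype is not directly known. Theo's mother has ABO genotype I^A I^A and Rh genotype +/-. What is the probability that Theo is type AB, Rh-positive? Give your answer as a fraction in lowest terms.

1/4

Theo's father's ABO genotype from I^A i × I^B I^B: 1/2 I^A I^B, 1/2 I^B i.
Crossing each possibility with the mother I^A I^A and summing P(type AB): 1/2·1/2 + 1/2·1/2 = 1/2.
Similarly for Rh via the father's Rh distribution: P(Rh+) = 1/2.
Independent loci: 1/2 × 1/2 = 1/4.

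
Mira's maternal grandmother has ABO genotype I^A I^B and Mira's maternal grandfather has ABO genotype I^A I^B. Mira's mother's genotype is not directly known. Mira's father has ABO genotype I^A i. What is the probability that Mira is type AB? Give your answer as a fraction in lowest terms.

Mira's mother's ABO genotype from I^A I^B × I^A I^B: 1/4 I^A I^A, 1/2 I^A I^B, 1/4 I^B I^B.
Crossing each possibility with the father I^A i and summing P(type AB): 1/4·0 + 1/2·1/4 + 1/4·1/2 = 1/4.

1/4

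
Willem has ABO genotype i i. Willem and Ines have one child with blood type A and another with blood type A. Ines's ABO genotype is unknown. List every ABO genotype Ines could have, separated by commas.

For each candidate genotype of Ines, check whether crossing it with i i can produce every observed child phenotype.
  I^A I^A → possible child types {A} ✓
  I^A I^B → possible child types {A, B} ✓
  I^A i → possible child types {O, A} ✓
  I^B I^B → possible child types {B} ✗
  I^B i → possible child types {O, B} ✗
  i i → possible child types {O} ✗

I^A I^A, I^A I^B, I^A i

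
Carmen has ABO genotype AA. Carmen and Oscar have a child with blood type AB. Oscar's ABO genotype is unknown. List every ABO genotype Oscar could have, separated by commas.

For each candidate genotype of Oscar, check whether crossing it with AA can produce every observed child phenotype.
  AA → possible child types {A} ✗
  AB → possible child types {A, AB} ✓
  AO → possible child types {A} ✗
  BB → possible child types {AB} ✓
  BO → possible child types {A, AB} ✓
  OO → possible child types {A} ✗

AB, BB, BO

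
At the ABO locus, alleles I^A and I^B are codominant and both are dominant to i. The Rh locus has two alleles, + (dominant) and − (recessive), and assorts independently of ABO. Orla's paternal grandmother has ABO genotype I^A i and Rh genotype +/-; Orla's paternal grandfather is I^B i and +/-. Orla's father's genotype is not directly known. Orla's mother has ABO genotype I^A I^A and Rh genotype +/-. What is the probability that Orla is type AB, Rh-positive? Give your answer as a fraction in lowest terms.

Orla's father's ABO genotype from I^A i × I^B i: 1/4 I^A I^B, 1/4 I^A i, 1/4 I^B i, 1/4 i i.
Crossing each possibility with the mother I^A I^A and summing P(type AB): 1/4·1/2 + 1/4·0 + 1/4·1/2 + 1/4·0 = 1/4.
Similarly for Rh via the father's Rh distribution: P(Rh+) = 3/4.
Independent loci: 1/4 × 3/4 = 3/16.

3/16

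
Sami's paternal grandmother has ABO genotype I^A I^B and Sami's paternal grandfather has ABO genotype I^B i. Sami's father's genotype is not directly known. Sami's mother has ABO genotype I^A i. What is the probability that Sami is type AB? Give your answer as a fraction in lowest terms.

Sami's father's ABO genotype from I^A I^B × I^B i: 1/4 I^A I^B, 1/4 I^A i, 1/4 I^B I^B, 1/4 I^B i.
Crossing each possibility with the mother I^A i and summing P(type AB): 1/4·1/4 + 1/4·0 + 1/4·1/2 + 1/4·1/4 = 1/4.

1/4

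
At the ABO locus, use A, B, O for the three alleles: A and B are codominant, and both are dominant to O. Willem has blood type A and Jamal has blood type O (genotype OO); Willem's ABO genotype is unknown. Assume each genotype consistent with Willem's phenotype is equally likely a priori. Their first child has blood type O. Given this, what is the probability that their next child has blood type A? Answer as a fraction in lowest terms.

1/2

Possible genotypes: Willem ∈ {AA, AO}; Jamal ∈ {OO}.
Weight each parental genotype pair by prior × P(type-O child):
  AO × OO: posterior weight 1; P(next child type A) = 1/2.
Weighted sum = 1/2.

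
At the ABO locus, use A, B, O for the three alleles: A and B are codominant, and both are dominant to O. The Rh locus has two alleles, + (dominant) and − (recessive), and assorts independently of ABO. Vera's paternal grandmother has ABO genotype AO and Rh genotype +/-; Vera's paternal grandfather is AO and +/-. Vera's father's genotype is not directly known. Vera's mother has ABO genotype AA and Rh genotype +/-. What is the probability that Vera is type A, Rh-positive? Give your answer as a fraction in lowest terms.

Vera's father's ABO genotype from AO × AO: 1/4 AA, 1/2 AO, 1/4 OO.
Crossing each possibility with the mother AA and summing P(type A): 1/4·1 + 1/2·1 + 1/4·1 = 1.
Similarly for Rh via the father's Rh distribution: P(Rh+) = 3/4.
Independent loci: 1 × 3/4 = 3/4.

3/4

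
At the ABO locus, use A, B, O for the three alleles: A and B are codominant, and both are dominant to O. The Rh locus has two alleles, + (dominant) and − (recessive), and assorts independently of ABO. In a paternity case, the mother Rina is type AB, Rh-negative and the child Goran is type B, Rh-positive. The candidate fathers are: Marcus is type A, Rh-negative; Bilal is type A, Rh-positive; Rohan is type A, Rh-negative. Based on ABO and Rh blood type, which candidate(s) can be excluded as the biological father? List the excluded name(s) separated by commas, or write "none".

A candidate is excluded only if no genotype consistent with his phenotype could produce a type B, Rh-positive child with a type AB, Rh-negative mother.
Marcus (type A, Rh-): no genotype consistent with that phenotype can produce a type-B Rh+ child with a type-AB mother.
Rohan (type A, Rh-): no genotype consistent with that phenotype can produce a type-B Rh+ child with a type-AB mother.

Marcus, Rohan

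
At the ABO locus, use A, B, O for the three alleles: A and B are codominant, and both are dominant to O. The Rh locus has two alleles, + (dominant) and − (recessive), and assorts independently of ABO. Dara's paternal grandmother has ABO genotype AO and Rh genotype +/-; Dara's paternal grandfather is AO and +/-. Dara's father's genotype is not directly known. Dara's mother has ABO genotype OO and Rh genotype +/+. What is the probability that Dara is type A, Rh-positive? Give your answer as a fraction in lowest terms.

1/2

Dara's father's ABO genotype from AO × AO: 1/4 AA, 1/2 AO, 1/4 OO.
Crossing each possibility with the mother OO and summing P(type A): 1/4·1 + 1/2·1/2 + 1/4·0 = 1/2.
Similarly for Rh via the father's Rh distribution: P(Rh+) = 1.
Independent loci: 1/2 × 1 = 1/2.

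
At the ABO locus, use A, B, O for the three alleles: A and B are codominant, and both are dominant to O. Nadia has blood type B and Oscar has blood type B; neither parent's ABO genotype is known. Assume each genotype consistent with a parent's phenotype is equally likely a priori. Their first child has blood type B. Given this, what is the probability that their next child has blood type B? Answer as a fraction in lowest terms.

Possible genotypes: Nadia ∈ {BB, BO}; Oscar ∈ {BB, BO}.
Weight each parental genotype pair by prior × P(type-B child):
  BB × BB: posterior weight 4/15; P(next child type B) = 1.
  BB × BO: posterior weight 4/15; P(next child type B) = 1.
  BO × BB: posterior weight 4/15; P(next child type B) = 1.
  BO × BO: posterior weight 1/5; P(next child type B) = 3/4.
Weighted sum = 19/20.

19/20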